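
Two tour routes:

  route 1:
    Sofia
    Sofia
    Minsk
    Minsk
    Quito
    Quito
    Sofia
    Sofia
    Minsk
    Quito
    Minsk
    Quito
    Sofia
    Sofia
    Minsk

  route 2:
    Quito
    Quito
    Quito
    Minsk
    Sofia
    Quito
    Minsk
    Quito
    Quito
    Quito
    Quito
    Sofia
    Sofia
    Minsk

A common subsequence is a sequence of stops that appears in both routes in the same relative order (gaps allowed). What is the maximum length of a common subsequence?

Match Sofia at route 1[1]=route 2[5], then Minsk at route 1[4]=route 2[7], then Quito at route 1[5]=route 2[8], then Quito at route 1[6]=route 2[9], then Quito at route 1[10]=route 2[10], then Quito at route 1[12]=route 2[11], then Sofia at route 1[13]=route 2[12], then Sofia at route 1[14]=route 2[13], then Minsk at route 1[15]=route 2[14] — 9 stops in the same relative order in both. The LCS DP gives dp[15][14] = 9, so this is optimal.

9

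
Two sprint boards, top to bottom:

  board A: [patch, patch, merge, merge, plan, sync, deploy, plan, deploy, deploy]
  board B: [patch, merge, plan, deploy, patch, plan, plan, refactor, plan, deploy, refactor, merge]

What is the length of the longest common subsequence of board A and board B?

One common subsequence of length 6: patch at board A[2]=board B[1], then merge at board A[4]=board B[2], then plan at board A[5]=board B[3], then deploy at board A[7]=board B[4], then plan at board A[8]=board B[9], then deploy at board A[9]=board B[10]. The LCS DP gives dp[10][12] = 6, so this is optimal.

6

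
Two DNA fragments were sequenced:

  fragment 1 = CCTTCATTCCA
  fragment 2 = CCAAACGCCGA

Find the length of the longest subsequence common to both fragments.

6

Pick C (fragment 1 #1, fragment 2 #1); then C (fragment 1 #2, fragment 2 #2); then C (fragment 1 #5, fragment 2 #6); then C (fragment 1 #9, fragment 2 #8); then C (fragment 1 #10, fragment 2 #9); then A (fragment 1 #11, fragment 2 #11); all 6 bases appear in both, in order. dp[11][11] = 6 confirms this is the maximum.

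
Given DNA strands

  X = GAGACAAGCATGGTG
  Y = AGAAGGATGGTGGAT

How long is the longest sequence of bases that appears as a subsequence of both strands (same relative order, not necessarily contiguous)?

One common subsequence of length 11: A at X[2]=Y[1]; then G at X[3]=Y[2]; then A at X[4]=Y[3]; then A at X[6]=Y[4]; then G at X[8]=Y[6]; then A at X[10]=Y[7]; then T at X[11]=Y[8]; then G at X[12]=Y[9]; then G at X[13]=Y[10]; then T at X[14]=Y[11]; then G at X[15]=Y[13], and the DP table's final entry dp[15][15] is also 11, so no common subsequence is longer.

11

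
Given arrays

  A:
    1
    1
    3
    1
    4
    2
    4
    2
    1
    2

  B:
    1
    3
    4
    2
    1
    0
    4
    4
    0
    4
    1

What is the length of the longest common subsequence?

6

One common subsequence of length 6: 1 [2,1], then 3 [3,2], then 1 [4,5], then 4 [5,8], then 4 [7,10], then 1 [9,11]. dp[10][11] = 6 confirms this is the maximum.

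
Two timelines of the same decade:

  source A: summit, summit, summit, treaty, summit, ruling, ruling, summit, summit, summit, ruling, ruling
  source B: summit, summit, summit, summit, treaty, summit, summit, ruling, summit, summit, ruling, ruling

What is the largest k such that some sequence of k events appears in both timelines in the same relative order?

10

Taking summit at source A[1]=source B[2] → summit at source A[2]=source B[3] → summit at source A[3]=source B[4] → treaty at source A[4]=source B[5] → summit at source A[5]=source B[7] → ruling at source A[7]=source B[8] → summit at source A[9]=source B[9] → summit at source A[10]=source B[10] → ruling at source A[11]=source B[11] → ruling at source A[12]=source B[12] gives a common subsequence of length 10. dp[12][12] = 10 confirms this is the maximum.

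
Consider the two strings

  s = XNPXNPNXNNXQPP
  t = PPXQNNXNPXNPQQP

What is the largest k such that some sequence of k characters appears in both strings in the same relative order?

Match X (s #1, t #3); then N (s #2, t #6); then X (s #4, t #7); then N (s #5, t #8); then P (s #6, t #9); then X (s #8, t #10); then N (s #9, t #11); then Q (s #12, t #14); then P (s #14, t #15) — 9 characters in the same relative order in both. The LCS DP gives dp[14][15] = 9, so this is optimal.

9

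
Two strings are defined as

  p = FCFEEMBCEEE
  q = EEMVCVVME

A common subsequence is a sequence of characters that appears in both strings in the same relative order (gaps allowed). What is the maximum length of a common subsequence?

5

Taking E at p[4]=q[1] → E at p[5]=q[2] → M at p[6]=q[3] → C at p[8]=q[5] → E at p[11]=q[9] gives a common subsequence of length 5. dp[11][9] = 5 confirms this is the maximum.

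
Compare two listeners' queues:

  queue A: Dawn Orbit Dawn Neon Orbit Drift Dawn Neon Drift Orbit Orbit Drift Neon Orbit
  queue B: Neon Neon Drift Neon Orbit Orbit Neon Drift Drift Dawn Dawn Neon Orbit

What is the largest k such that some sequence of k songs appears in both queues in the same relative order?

Pick Neon at queue A[4]=queue B[2], then Drift at queue A[6]=queue B[3], then Neon at queue A[8]=queue B[4], then Orbit at queue A[10]=queue B[5], then Orbit at queue A[11]=queue B[6], then Drift at queue A[12]=queue B[9], then Neon at queue A[13]=queue B[12], then Orbit at queue A[14]=queue B[13]; all 8 songs appear in both, in order. dp[14][13] = 8 confirms this is the maximum.

8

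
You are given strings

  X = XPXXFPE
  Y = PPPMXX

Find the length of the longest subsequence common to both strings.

Let dp[i][j] be the LCS length of the first i characters of X and the first j characters of Y. dp[i][j] = dp[i-1][j-1]+1 when the i-th and j-th characters match, else max(dp[i-1][j], dp[i][j-1]).
    ·  P  P  P  M  X  X
 ·  0  0  0  0  0  0  0
 X  0  0  0  0  0  1  1
 P  0  1  1  1  1  1  1
 X  0  1  1  1  1  2  2
 X  0  1  1  1  1  2  3
 F  0  1  1  1  1  2  3
 P  0  1  2  2  2  2  3
 E  0  1  2  2  2  2  3
dp[7][6] = 3. One LCS (by backtracking along matches): PXX.

3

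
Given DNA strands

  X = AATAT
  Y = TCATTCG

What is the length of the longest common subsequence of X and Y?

3

Let dp[i][j] be the LCS length of the first i bases of X and the first j bases of Y. dp[i][j] = dp[i-1][j-1]+1 when the i-th and j-th bases match, else max(dp[i-1][j], dp[i][j-1]).
    ·  T  C  A  T  T  C  G
 ·  0  0  0  0  0  0  0  0
 A  0  0  0  1  1  1  1  1
 A  0  0  0  1  1  1  1  1
 T  0  1  1  1  2  2  2  2
 A  0  1  1  2  2  2  2  2
 T  0  1  1  2  3  3  3  3
dp[5][7] = 3. One LCS (by backtracking along matches): ATT.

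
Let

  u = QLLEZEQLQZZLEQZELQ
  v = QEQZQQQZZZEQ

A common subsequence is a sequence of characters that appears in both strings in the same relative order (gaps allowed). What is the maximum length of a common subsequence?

10

Taking Q [1,1] → E [4,2] → Z [5,4] → Q [7,6] → Q [9,7] → Z [10,8] → Z [11,9] → Z [15,10] → E [16,11] → Q [18,12] gives a common subsequence of length 10, and the DP table's final entry dp[18][12] is also 10, so no common subsequence is longer.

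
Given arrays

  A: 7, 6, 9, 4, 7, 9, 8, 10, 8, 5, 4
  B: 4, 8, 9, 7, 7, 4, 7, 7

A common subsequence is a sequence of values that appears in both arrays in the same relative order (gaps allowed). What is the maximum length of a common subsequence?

3

One common subsequence of length 3: 7 (A #1, B #5) → 4 (A #4, B #6) → 7 (A #5, B #8), and the DP table's final entry dp[11][8] is also 3, so no common subsequence is longer.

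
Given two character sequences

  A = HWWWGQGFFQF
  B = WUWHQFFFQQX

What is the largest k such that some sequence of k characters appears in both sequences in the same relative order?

Let dp[i][j] be the LCS length of the first i characters of A and the first j characters of B. dp[i][j] = dp[i-1][j-1]+1 when the i-th and j-th characters match, else max(dp[i-1][j], dp[i][j-1]).
    ·  W  U  W  H  Q  F  F  F  Q  Q  X
 ·  0  0  0  0  0  0  0  0  0  0  0  0
 H  0  0  0  0  1  1  1  1  1  1  1  1
 W  0  1  1  1  1  1  1  1  1  1  1  1
 W  0  1  1  2  2  2  2  2  2  2  2  2
 W  0  1  1  2  2  2  2  2  2  2  2  2
 G  0  1  1  2  2  2  2  2  2  2  2  2
 Q  0  1  1  2  2  3  3  3  3  3  3  3
 G  0  1  1  2  2  3  3  3  3  3  3  3
 F  0  1  1  2  2  3  4  4  4  4  4  4
 F  0  1  1  2  2  3  4  5  5  5  5  5
 Q  0  1  1  2  2  3  4  5  5  6  6  6
 F  0  1  1  2  2  3  4  5  6  6  6  6
dp[11][11] = 6. One LCS (by backtracking along matches): WWQFFQ.

6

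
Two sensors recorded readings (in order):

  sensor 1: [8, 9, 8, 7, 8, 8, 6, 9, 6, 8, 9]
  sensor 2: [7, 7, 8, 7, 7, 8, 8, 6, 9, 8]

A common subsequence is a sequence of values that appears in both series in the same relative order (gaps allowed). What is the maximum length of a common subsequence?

7

One common subsequence of length 7: 8 at sensor 1[1]=sensor 2[3], 7 at sensor 1[4]=sensor 2[5], 8 at sensor 1[5]=sensor 2[6], 8 at sensor 1[6]=sensor 2[7], 6 at sensor 1[7]=sensor 2[8], 9 at sensor 1[8]=sensor 2[9], 8 at sensor 1[10]=sensor 2[10]. The LCS DP gives dp[11][10] = 7, so this is optimal.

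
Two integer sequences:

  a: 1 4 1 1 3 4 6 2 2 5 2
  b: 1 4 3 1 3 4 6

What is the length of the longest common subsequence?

6

Let dp[i][j] be the LCS length of the first i values of a and the first j values of b. dp[i][j] = dp[i-1][j-1]+1 when the i-th and j-th values match, else max(dp[i-1][j], dp[i][j-1]).
    ·  1  4  3  1  3  4  6
 ·  0  0  0  0  0  0  0  0
 1  0  1  1  1  1  1  1  1
 4  0  1  2  2  2  2  2  2
 1  0  1  2  2  3  3  3  3
 1  0  1  2  2  3  3  3  3
 3  0  1  2  3  3  4  4  4
 4  0  1  2  3  3  4  5  5
 6  0  1  2  3  3  4  5  6
 2  0  1  2  3  3  4  5  6
 2  0  1  2  3  3  4  5  6
 5  0  1  2  3  3  4  5  6
 2  0  1  2  3  3  4  5  6
dp[11][7] = 6. One LCS (by backtracking along matches): 1, 4, 1, 3, 4, 6.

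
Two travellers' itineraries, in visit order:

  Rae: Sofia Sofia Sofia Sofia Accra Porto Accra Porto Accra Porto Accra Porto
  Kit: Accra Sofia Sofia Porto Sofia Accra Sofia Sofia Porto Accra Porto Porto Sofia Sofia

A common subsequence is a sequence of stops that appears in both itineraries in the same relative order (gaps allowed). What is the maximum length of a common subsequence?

8

Taking Sofia at Rae[1]=Kit[3]; then Sofia at Rae[2]=Kit[5]; then Sofia at Rae[3]=Kit[7]; then Sofia at Rae[4]=Kit[8]; then Porto at Rae[6]=Kit[9]; then Accra at Rae[7]=Kit[10]; then Porto at Rae[8]=Kit[11]; then Porto at Rae[10]=Kit[12] gives a common subsequence of length 8, and the DP table's final entry dp[12][14] is also 8, so no common subsequence is longer.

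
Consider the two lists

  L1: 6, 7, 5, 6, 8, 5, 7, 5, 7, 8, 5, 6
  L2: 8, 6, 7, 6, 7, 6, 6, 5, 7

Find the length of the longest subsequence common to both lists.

Let dp[i][j] be the LCS length of the first i values of L1 and the first j values of L2. dp[i][j] = dp[i-1][j-1]+1 when the i-th and j-th values match, else max(dp[i-1][j], dp[i][j-1]).
    ·  8  6  7  6  7  6  6  5  7
 ·  0  0  0  0  0  0  0  0  0  0
 6  0  0  1  1  1  1  1  1  1  1
 7  0  0  1  2  2  2  2  2  2  2
 5  0  0  1  2  2  2  2  2  3  3
 6  0  0  1  2  3  3  3  3  3  3
 8  0  1  1  2  3  3  3  3  3  3
 5  0  1  1  2  3  3  3  3  4  4
 7  0  1  1  2  3  4  4  4  4  5
 5  0  1  1  2  3  4  4  4  5  5
 7  0  1  1  2  3  4  4  4  5  6
 8  0  1  1  2  3  4  4  4  5  6
 5  0  1  1  2  3  4  4  4  5  6
 6  0  1  2  2  3  4  5  5  5  6
dp[12][9] = 6. One LCS (by backtracking along matches): 6, 7, 6, 7, 5, 7.

6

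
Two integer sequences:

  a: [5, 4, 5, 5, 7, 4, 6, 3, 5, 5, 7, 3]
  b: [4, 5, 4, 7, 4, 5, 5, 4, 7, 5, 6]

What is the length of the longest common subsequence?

Pick 5 (a #1, b #2), then 4 (a #2, b #3), then 7 (a #5, b #4), then 4 (a #6, b #5), then 5 (a #9, b #6), then 5 (a #10, b #7), then 7 (a #11, b #9); all 7 values appear in both, in order. Since dp[12][11] = 7, nothing longer is possible.

7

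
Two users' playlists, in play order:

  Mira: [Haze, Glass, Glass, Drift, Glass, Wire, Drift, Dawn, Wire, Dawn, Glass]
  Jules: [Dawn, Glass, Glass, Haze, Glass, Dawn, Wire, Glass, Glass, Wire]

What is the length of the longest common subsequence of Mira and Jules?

One common subsequence of length 6: Glass [2,2], Glass [3,3], Glass [5,5], Dawn [8,6], Wire [9,7], Glass [11,9]. The LCS DP gives dp[11][10] = 6, so this is optimal.

6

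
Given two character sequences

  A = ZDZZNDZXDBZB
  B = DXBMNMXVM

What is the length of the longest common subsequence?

One common subsequence of length 3: D at A[2]=B[1] → N at A[5]=B[5] → X at A[8]=B[7]. The LCS DP gives dp[12][9] = 3, so this is optimal.

3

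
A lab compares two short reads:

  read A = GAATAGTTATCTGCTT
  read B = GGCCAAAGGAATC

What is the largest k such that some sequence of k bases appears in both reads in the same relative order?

8

One common subsequence of length 8: G [1,2], then A [2,5], then A [3,6], then A [5,7], then G [6,9], then A [9,11], then T [12,12], then C [14,13]. The LCS DP gives dp[16][13] = 8, so this is optimal.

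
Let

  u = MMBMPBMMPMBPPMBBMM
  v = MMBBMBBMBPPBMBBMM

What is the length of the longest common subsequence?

14

Taking M (u #1, v #1), then M (u #2, v #2), then B (u #3, v #4), then M (u #4, v #5), then B (u #6, v #7), then M (u #10, v #8), then B (u #11, v #9), then P (u #12, v #10), then P (u #13, v #11), then M (u #14, v #13), then B (u #15, v #14), then B (u #16, v #15), then M (u #17, v #16), then M (u #18, v #17) gives a common subsequence of length 14. dp[18][17] = 14 confirms this is the maximum.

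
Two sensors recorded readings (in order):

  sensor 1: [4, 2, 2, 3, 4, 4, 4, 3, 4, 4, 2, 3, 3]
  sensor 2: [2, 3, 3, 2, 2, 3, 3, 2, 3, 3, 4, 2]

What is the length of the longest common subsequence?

Taking 2 (sensor 1 #2, sensor 2 #4), then 2 (sensor 1 #3, sensor 2 #5), then 3 (sensor 1 #4, sensor 2 #6), then 3 (sensor 1 #8, sensor 2 #7), then 2 (sensor 1 #11, sensor 2 #8), then 3 (sensor 1 #12, sensor 2 #9), then 3 (sensor 1 #13, sensor 2 #10) gives a common subsequence of length 7. The LCS DP gives dp[13][12] = 7, so this is optimal.

7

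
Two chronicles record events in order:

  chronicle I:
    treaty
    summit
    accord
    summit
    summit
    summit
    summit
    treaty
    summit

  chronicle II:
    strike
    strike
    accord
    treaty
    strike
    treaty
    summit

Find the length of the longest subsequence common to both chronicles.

3

Taking treaty [1,4], treaty [8,6], summit [9,7] gives a common subsequence of length 3. The LCS DP gives dp[9][7] = 3, so this is optimal.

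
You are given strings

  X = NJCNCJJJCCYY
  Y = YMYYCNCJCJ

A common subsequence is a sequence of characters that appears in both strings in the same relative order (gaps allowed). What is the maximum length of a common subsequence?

5

Let dp[i][j] be the LCS length of the first i characters of X and the first j characters of Y. dp[i][j] = dp[i-1][j-1]+1 when the i-th and j-th characters match, else max(dp[i-1][j], dp[i][j-1]).
    ·  Y  M  Y  Y  C  N  C  J  C  J
 ·  0  0  0  0  0  0  0  0  0  0  0
 N  0  0  0  0  0  0  1  1  1  1  1
 J  0  0  0  0  0  0  1  1  2  2  2
 C  0  0  0  0  0  1  1  2  2  3  3
 N  0  0  0  0  0  1  2  2  2  3  3
 C  0  0  0  0  0  1  2  3  3  3  3
 J  0  0  0  0  0  1  2  3  4  4  4
 J  0  0  0  0  0  1  2  3  4  4  5
 J  0  0  0  0  0  1  2  3  4  4  5
 C  0  0  0  0  0  1  2  3  4  5  5
 C  0  0  0  0  0  1  2  3  4  5  5
 Y  0  1  1  1  1  1  2  3  4  5  5
 Y  0  1  1  2  2  2  2  3  4  5  5
dp[12][10] = 5. One LCS (by backtracking along matches): CNCJJ.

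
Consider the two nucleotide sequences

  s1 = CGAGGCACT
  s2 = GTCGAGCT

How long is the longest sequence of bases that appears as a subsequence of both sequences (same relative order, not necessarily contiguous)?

One common subsequence of length 6: C at s1[1]=s2[3], then G at s1[2]=s2[4], then A at s1[3]=s2[5], then G at s1[5]=s2[6], then C at s1[8]=s2[7], then T at s1[9]=s2[8]. The LCS DP gives dp[9][8] = 6, so this is optimal.

6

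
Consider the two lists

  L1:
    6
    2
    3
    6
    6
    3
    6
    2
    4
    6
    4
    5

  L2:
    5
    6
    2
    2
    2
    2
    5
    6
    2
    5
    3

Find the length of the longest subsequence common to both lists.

Match 6 [1,2] → 2 [2,6] → 6 [7,8] → 2 [8,9] → 5 [12,10] — 5 values in the same relative order in both, and the DP table's final entry dp[12][11] is also 5, so no common subsequence is longer.

5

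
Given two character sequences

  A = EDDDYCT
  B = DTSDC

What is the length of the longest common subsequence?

Pick D (A #2, B #1), then D (A #4, B #4), then C (A #6, B #5); all 3 characters appear in both, in order. The LCS DP gives dp[7][5] = 3, so this is optimal.

3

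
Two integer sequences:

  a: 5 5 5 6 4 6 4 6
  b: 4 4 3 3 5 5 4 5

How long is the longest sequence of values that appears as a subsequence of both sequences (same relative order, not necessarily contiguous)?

Pick 5 at a[1]=b[5]; then 5 at a[2]=b[6]; then 5 at a[3]=b[8]; all 3 values appear in both, in order. dp[8][8] = 3 confirms this is the maximum.

3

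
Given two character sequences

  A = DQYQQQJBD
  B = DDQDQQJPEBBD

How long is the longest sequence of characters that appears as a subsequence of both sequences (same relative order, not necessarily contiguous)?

7

Match D [1,2], Q [2,3], Q [5,5], Q [6,6], J [7,7], B [8,11], D [9,12] — 7 characters in the same relative order in both. The LCS DP gives dp[9][12] = 7, so this is optimal.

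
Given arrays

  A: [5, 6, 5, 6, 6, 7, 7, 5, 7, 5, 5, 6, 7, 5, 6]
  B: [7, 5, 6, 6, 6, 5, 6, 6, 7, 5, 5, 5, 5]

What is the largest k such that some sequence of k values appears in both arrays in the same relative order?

Match 5 at A[1]=B[2] → 6 at A[2]=B[5] → 5 at A[3]=B[6] → 6 at A[4]=B[7] → 6 at A[5]=B[8] → 7 at A[7]=B[9] → 5 at A[8]=B[10] → 5 at A[10]=B[11] → 5 at A[11]=B[12] → 5 at A[14]=B[13] — 10 values in the same relative order in both. The LCS DP gives dp[15][13] = 10, so this is optimal.

10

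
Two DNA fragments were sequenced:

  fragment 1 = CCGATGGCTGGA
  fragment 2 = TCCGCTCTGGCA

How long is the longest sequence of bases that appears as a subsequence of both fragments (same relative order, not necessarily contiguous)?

9

Let dp[i][j] be the LCS length of the first i bases of fragment 1 and the first j bases of fragment 2. dp[i][j] = dp[i-1][j-1]+1 when the i-th and j-th bases match, else max(dp[i-1][j], dp[i][j-1]).
    ·  T  C  C  G  C  T  C  T  G  G  C  A
 ·  0  0  0  0  0  0  0  0  0  0  0  0  0
 C  0  0  1  1  1  1  1  1  1  1  1  1  1
 C  0  0  1  2  2  2  2  2  2  2  2  2  2
 G  0  0  1  2  3  3  3  3  3  3  3  3  3
 A  0  0  1  2  3  3  3  3  3  3  3  3  4
 T  0  1  1  2  3  3  4  4  4  4  4  4  4
 G  0  1  1  2  3  3  4  4  4  5  5  5  5
 G  0  1  1  2  3  3  4  4  4  5  6  6  6
 C  0  1  2  2  3  4  4  5  5  5  6  7  7
 T  0  1  2  2  3  4  5  5  6  6  6  7  7
 G  0  1  2  2  3  4  5  5  6  7  7  7  7
 G  0  1  2  2  3  4  5  5  6  7  8  8  8
 A  0  1  2  2  3  4  5  5  6  7  8  8  9
dp[12][12] = 9. One LCS (by backtracking along matches): CCGTCTGGA.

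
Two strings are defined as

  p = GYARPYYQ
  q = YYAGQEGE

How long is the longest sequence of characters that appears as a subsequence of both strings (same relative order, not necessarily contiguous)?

Taking Y at p[2]=q[2], then A at p[3]=q[3], then Q at p[8]=q[5] gives a common subsequence of length 3, and the DP table's final entry dp[8][8] is also 3, so no common subsequence is longer.

3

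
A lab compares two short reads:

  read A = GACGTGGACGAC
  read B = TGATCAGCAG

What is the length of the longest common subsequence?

One common subsequence of length 6: G (read A #1, read B #2) → A (read A #2, read B #3) → C (read A #3, read B #5) → G (read A #4, read B #7) → A (read A #8, read B #9) → G (read A #10, read B #10). The LCS DP gives dp[12][10] = 6, so this is optimal.

6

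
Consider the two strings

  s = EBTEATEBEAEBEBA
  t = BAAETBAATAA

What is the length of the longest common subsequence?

6

Match E at s[1]=t[4]; then B at s[2]=t[6]; then A at s[5]=t[8]; then T at s[6]=t[9]; then A at s[10]=t[10]; then A at s[15]=t[11] — 6 characters in the same relative order in both. dp[15][11] = 6 confirms this is the maximum.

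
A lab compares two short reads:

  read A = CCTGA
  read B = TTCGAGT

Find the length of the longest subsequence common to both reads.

3

Match C at read A[2]=read B[3], G at read A[4]=read B[4], A at read A[5]=read B[5] — 3 bases in the same relative order in both. The LCS DP gives dp[5][7] = 3, so this is optimal.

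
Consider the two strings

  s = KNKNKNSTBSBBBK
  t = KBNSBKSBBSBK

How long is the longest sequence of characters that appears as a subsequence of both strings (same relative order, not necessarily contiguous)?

9

Taking K [1,1], N [6,3], S [7,4], B [9,5], S [10,7], B [11,8], B [12,9], B [13,11], K [14,12] gives a common subsequence of length 9. dp[14][12] = 9 confirms this is the maximum.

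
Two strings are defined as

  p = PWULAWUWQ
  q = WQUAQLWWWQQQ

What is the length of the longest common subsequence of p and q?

6

Taking W at p[2]=q[1]; then U at p[3]=q[3]; then L at p[4]=q[6]; then W at p[6]=q[8]; then W at p[8]=q[9]; then Q at p[9]=q[12] gives a common subsequence of length 6. Since dp[9][12] = 6, nothing longer is possible.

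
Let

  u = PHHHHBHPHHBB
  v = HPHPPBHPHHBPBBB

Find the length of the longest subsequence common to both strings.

9

Taking P [1,2]; then H [2,3]; then H [3,7]; then H [4,9]; then H [5,10]; then B [6,11]; then P [8,12]; then B [11,14]; then B [12,15] gives a common subsequence of length 9, and the DP table's final entry dp[12][15] is also 9, so no common subsequence is longer.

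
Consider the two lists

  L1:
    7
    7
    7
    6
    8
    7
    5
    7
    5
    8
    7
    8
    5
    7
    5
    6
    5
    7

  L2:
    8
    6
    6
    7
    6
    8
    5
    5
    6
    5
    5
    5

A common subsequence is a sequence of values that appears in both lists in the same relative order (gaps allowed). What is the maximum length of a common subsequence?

Pick 7 at L1[3]=L2[4], then 6 at L1[4]=L2[5], then 8 at L1[5]=L2[6], then 5 at L1[7]=L2[7], then 5 at L1[9]=L2[8], then 5 at L1[13]=L2[10], then 5 at L1[15]=L2[11], then 5 at L1[17]=L2[12]; all 8 values appear in both, in order. Since dp[18][12] = 8, nothing longer is possible.

8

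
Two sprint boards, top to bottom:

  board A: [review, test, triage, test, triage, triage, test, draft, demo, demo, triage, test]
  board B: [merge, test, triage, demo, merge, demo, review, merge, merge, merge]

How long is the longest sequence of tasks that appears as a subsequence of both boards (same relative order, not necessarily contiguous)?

4

Pick test (board A #4, board B #2), triage (board A #6, board B #3), demo (board A #9, board B #4), demo (board A #10, board B #6); all 4 tasks appear in both, in order. The LCS DP gives dp[12][10] = 4, so this is optimal.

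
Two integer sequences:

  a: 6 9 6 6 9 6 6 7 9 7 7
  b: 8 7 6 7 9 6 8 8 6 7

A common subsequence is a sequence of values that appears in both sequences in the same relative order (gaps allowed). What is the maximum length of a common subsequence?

Match 6 [1,3]; then 9 [2,5]; then 6 [3,6]; then 6 [7,9]; then 7 [11,10] — 5 values in the same relative order in both. dp[11][10] = 5 confirms this is the maximum.

5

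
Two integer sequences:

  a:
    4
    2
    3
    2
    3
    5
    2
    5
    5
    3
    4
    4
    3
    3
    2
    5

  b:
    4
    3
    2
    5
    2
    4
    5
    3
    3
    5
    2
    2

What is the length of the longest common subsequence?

Taking 4 at a[1]=b[1] → 3 at a[3]=b[2] → 2 at a[4]=b[3] → 5 at a[6]=b[4] → 2 at a[7]=b[5] → 5 at a[9]=b[7] → 3 at a[10]=b[8] → 3 at a[13]=b[9] → 2 at a[15]=b[12] gives a common subsequence of length 9. dp[16][12] = 9 confirms this is the maximum.

9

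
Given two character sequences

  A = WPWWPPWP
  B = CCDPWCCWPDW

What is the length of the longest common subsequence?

5

Taking P at A[2]=B[4] → W at A[3]=B[5] → W at A[4]=B[8] → P at A[5]=B[9] → W at A[7]=B[11] gives a common subsequence of length 5, and the DP table's final entry dp[8][11] is also 5, so no common subsequence is longer.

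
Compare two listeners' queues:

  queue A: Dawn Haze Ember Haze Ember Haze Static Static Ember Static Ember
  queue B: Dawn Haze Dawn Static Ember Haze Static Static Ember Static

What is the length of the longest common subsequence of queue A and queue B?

8

Taking Dawn [1,1] → Haze [2,2] → Ember [5,5] → Haze [6,6] → Static [7,7] → Static [8,8] → Ember [9,9] → Static [10,10] gives a common subsequence of length 8. Since dp[11][10] = 8, nothing longer is possible.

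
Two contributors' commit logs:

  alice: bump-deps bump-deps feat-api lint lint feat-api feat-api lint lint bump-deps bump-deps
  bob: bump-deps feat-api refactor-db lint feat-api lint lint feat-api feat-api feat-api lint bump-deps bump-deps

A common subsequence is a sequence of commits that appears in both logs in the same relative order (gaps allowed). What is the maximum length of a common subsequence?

9

Taking bump-deps at alice[1]=bob[1], feat-api at alice[3]=bob[5], lint at alice[4]=bob[6], lint at alice[5]=bob[7], feat-api at alice[6]=bob[9], feat-api at alice[7]=bob[10], lint at alice[9]=bob[11], bump-deps at alice[10]=bob[12], bump-deps at alice[11]=bob[13] gives a common subsequence of length 9. Since dp[11][13] = 9, nothing longer is possible.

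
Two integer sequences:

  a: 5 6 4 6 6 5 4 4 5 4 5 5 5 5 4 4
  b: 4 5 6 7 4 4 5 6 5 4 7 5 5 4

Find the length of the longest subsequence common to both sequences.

9

Pick 5 at a[1]=b[2], 6 at a[2]=b[3], 4 at a[3]=b[6], 6 at a[5]=b[8], 5 at a[6]=b[9], 4 at a[7]=b[10], 5 at a[13]=b[12], 5 at a[14]=b[13], 4 at a[16]=b[14]; all 9 values appear in both, in order, and the DP table's final entry dp[16][14] is also 9, so no common subsequence is longer.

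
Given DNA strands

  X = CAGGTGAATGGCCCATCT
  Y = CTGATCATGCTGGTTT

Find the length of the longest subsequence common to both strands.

10

Taking C at X[1]=Y[1], T at X[5]=Y[2], G at X[6]=Y[3], A at X[7]=Y[4], A at X[8]=Y[7], T at X[9]=Y[11], G at X[10]=Y[12], G at X[11]=Y[13], T at X[16]=Y[15], T at X[18]=Y[16] gives a common subsequence of length 10. dp[18][16] = 10 confirms this is the maximum.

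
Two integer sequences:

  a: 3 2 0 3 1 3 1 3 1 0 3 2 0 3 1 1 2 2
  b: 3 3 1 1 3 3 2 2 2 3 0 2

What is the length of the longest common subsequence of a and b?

9

Pick 3 at a[1]=b[1] → 3 at a[4]=b[2] → 1 at a[5]=b[3] → 1 at a[7]=b[4] → 3 at a[8]=b[5] → 3 at a[11]=b[6] → 2 at a[12]=b[9] → 0 at a[13]=b[11] → 2 at a[18]=b[12]; all 9 values appear in both, in order. dp[18][12] = 9 confirms this is the maximum.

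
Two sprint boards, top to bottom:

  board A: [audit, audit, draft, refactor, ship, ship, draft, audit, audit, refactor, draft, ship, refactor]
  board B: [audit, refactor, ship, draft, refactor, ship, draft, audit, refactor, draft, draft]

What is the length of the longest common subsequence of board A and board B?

8

Taking audit at board A[1]=board B[1]; then draft at board A[3]=board B[4]; then refactor at board A[4]=board B[5]; then ship at board A[6]=board B[6]; then draft at board A[7]=board B[7]; then audit at board A[9]=board B[8]; then refactor at board A[10]=board B[9]; then draft at board A[11]=board B[11] gives a common subsequence of length 8. The LCS DP gives dp[13][11] = 8, so this is optimal.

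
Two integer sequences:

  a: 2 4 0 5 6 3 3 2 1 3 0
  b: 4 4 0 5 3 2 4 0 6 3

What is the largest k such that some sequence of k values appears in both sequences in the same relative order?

6

Let dp[i][j] be the LCS length of the first i values of a and the first j values of b. dp[i][j] = dp[i-1][j-1]+1 when the i-th and j-th values match, else max(dp[i-1][j], dp[i][j-1]).
    ·  4  4  0  5  3  2  4  0  6  3
 ·  0  0  0  0  0  0  0  0  0  0  0
 2  0  0  0  0  0  0  1  1  1  1  1
 4  0  1  1  1  1  1  1  2  2  2  2
 0  0  1  1  2  2  2  2  2  3  3  3
 5  0  1  1  2  3  3  3  3  3  3  3
 6  0  1  1  2  3  3  3  3  3  4  4
 3  0  1  1  2  3  4  4  4  4  4  5
 3  0  1  1  2  3  4  4  4  4  4  5
 2  0  1  1  2  3  4  5  5  5  5  5
 1  0  1  1  2  3  4  5  5  5  5  5
 3  0  1  1  2  3  4  5  5  5  5  6
 0  0  1  1  2  3  4  5  5  6  6  6
dp[11][10] = 6. One LCS (by backtracking along matches): 4, 0, 5, 3, 2, 3.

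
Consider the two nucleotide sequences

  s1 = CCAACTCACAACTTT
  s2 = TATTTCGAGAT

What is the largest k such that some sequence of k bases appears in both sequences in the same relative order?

6

One common subsequence of length 6: A (s1 #3, s2 #2) → T (s1 #6, s2 #5) → C (s1 #7, s2 #6) → A (s1 #8, s2 #8) → A (s1 #11, s2 #10) → T (s1 #15, s2 #11), and the DP table's final entry dp[15][11] is also 6, so no common subsequence is longer.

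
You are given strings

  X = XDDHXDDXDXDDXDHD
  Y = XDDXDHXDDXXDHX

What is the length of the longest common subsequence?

Pick X (X #1, Y #1) → D (X #2, Y #3) → D (X #3, Y #5) → H (X #4, Y #6) → X (X #5, Y #7) → D (X #6, Y #8) → D (X #7, Y #9) → X (X #8, Y #10) → X (X #10, Y #11) → D (X #11, Y #12) → X (X #13, Y #14); all 11 characters appear in both, in order, and the DP table's final entry dp[16][14] is also 11, so no common subsequence is longer.

11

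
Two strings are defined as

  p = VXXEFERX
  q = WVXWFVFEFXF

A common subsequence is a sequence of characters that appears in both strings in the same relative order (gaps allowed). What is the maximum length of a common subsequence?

Match V (p #1, q #2); then X (p #2, q #3); then E (p #4, q #8); then F (p #5, q #9); then X (p #8, q #10) — 5 characters in the same relative order in both. Since dp[8][11] = 5, nothing longer is possible.

5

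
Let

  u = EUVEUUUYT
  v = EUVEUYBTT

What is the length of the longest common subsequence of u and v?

7

Taking E [1,1]; then U [2,2]; then V [3,3]; then E [4,4]; then U [7,5]; then Y [8,6]; then T [9,9] gives a common subsequence of length 7. Since dp[9][9] = 7, nothing longer is possible.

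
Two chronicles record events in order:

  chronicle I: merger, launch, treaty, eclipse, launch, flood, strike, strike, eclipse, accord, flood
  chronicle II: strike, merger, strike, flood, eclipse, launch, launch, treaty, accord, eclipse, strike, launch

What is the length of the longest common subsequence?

Match merger (chronicle I #1, chronicle II #2), launch (chronicle I #2, chronicle II #7), treaty (chronicle I #3, chronicle II #8), eclipse (chronicle I #4, chronicle II #10), launch (chronicle I #5, chronicle II #12) — 5 events in the same relative order in both. Since dp[11][12] = 5, nothing longer is possible.

5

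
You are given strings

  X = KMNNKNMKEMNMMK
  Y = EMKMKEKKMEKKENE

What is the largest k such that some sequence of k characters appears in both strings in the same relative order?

7

Pick K [1,3], M [2,4], K [5,8], M [7,9], K [8,12], E [9,13], N [11,14]; all 7 characters appear in both, in order, and the DP table's final entry dp[14][15] is also 7, so no common subsequence is longer.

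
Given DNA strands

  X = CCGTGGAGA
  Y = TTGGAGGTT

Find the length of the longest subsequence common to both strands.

5

Taking T (X #4, Y #2), then G (X #5, Y #3), then G (X #6, Y #4), then A (X #7, Y #5), then G (X #8, Y #7) gives a common subsequence of length 5. Since dp[9][9] = 5, nothing longer is possible.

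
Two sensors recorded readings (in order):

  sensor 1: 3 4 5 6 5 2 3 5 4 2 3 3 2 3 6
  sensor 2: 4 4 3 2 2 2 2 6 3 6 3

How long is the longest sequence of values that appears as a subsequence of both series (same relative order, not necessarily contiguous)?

Match 3 [1,3], then 2 [6,5], then 2 [10,6], then 2 [13,7], then 3 [14,9], then 6 [15,10] — 6 values in the same relative order in both, and the DP table's final entry dp[15][11] is also 6, so no common subsequence is longer.

6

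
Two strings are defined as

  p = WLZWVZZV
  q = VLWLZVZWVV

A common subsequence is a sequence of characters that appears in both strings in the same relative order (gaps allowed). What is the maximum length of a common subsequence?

6

Match W (p #1, q #3), L (p #2, q #4), Z (p #3, q #7), W (p #4, q #8), V (p #5, q #9), V (p #8, q #10) — 6 characters in the same relative order in both. Since dp[8][10] = 6, nothing longer is possible.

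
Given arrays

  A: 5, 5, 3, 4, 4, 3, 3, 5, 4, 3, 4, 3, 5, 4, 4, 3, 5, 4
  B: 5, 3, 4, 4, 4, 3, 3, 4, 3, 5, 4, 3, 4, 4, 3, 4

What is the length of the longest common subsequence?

14

One common subsequence of length 14: 5 at A[2]=B[1]; then 3 at A[3]=B[2]; then 4 at A[4]=B[4]; then 4 at A[5]=B[5]; then 3 at A[6]=B[6]; then 3 at A[7]=B[7]; then 4 at A[9]=B[8]; then 3 at A[10]=B[9]; then 4 at A[11]=B[11]; then 3 at A[12]=B[12]; then 4 at A[14]=B[13]; then 4 at A[15]=B[14]; then 3 at A[16]=B[15]; then 4 at A[18]=B[16]. dp[18][16] = 14 confirms this is the maximum.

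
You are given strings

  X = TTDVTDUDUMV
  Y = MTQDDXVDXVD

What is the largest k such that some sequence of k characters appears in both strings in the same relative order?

Let dp[i][j] be the LCS length of the first i characters of X and the first j characters of Y. dp[i][j] = dp[i-1][j-1]+1 when the i-th and j-th characters match, else max(dp[i-1][j], dp[i][j-1]).
    ·  M  T  Q  D  D  X  V  D  X  V  D
 ·  0  0  0  0  0  0  0  0  0  0  0  0
 T  0  0  1  1  1  1  1  1  1  1  1  1
 T  0  0  1  1  1  1  1  1  1  1  1  1
 D  0  0  1  1  2  2  2  2  2  2  2  2
 V  0  0  1  1  2  2  2  3  3  3  3  3
 T  0  0  1  1  2  2  2  3  3  3  3  3
 D  0  0  1  1  2  3  3  3  4  4  4  4
 U  0  0  1  1  2  3  3  3  4  4  4  4
 D  0  0  1  1  2  3  3  3  4  4  4  5
 U  0  0  1  1  2  3  3  3  4  4  4  5
 M  0  1  1  1  2  3  3  3  4  4  4  5
 V  0  1  1  1  2  3  3  4  4  4  5  5
dp[11][11] = 5. One LCS (by backtracking along matches): TDVDD.

5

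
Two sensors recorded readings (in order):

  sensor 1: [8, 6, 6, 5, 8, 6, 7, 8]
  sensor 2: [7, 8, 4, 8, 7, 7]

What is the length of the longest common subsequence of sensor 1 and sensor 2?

Let dp[i][j] be the LCS length of the first i values of sensor 1 and the first j values of sensor 2. dp[i][j] = dp[i-1][j-1]+1 when the i-th and j-th values match, else max(dp[i-1][j], dp[i][j-1]).
    ·  7  8  4  8  7  7
 ·  0  0  0  0  0  0  0
 8  0  0  1  1  1  1  1
 6  0  0  1  1  1  1  1
 6  0  0  1  1  1  1  1
 5  0  0  1  1  1  1  1
 8  0  0  1  1  2  2  2
 6  0  0  1  1  2  2  2
 7  0  1  1  1  2  3  3
 8  0  1  2  2  2  3  3
dp[8][6] = 3. One LCS (by backtracking along matches): 8, 8, 7.

3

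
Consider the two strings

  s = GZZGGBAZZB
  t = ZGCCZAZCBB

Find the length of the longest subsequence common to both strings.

5

Let dp[i][j] be the LCS length of the first i characters of s and the first j characters of t. dp[i][j] = dp[i-1][j-1]+1 when the i-th and j-th characters match, else max(dp[i-1][j], dp[i][j-1]).
    ·  Z  G  C  C  Z  A  Z  C  B  B
 ·  0  0  0  0  0  0  0  0  0  0  0
 G  0  0  1  1  1  1  1  1  1  1  1
 Z  0  1  1  1  1  2  2  2  2  2  2
 Z  0  1  1  1  1  2  2  3  3  3  3
 G  0  1  2  2  2  2  2  3  3  3  3
 G  0  1  2  2  2  2  2  3  3  3  3
 B  0  1  2  2  2  2  2  3  3  4  4
 A  0  1  2  2  2  2  3  3  3  4  4
 Z  0  1  2  2  2  3  3  4  4  4  4
 Z  0  1  2  2  2  3  3  4  4  4  4
 B  0  1  2  2  2  3  3  4  4  5  5
dp[10][10] = 5. One LCS (by backtracking along matches): GZZBB.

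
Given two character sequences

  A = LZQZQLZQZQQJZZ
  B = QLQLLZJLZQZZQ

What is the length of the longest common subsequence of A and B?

8

Taking L [1,2], Q [3,3], Z [4,6], L [6,8], Z [7,9], Q [8,10], Z [9,12], Q [11,13] gives a common subsequence of length 8. The LCS DP gives dp[14][13] = 8, so this is optimal.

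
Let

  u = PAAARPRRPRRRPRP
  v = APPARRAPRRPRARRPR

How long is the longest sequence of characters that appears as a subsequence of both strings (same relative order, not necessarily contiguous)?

Pick P [1,3], then A [2,4], then A [4,7], then P [6,8], then R [7,9], then R [8,10], then P [9,11], then R [10,12], then R [11,14], then R [12,15], then P [13,16], then R [14,17]; all 12 characters appear in both, in order. The LCS DP gives dp[15][17] = 12, so this is optimal.

12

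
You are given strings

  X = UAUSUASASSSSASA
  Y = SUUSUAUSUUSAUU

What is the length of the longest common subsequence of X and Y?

8

One common subsequence of length 8: U [1,2], then U [3,3], then S [4,4], then U [5,5], then A [6,6], then S [7,8], then S [12,11], then A [13,12]. dp[15][14] = 8 confirms this is the maximum.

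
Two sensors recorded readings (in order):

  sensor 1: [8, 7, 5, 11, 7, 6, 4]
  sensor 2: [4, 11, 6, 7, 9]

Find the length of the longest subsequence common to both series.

2

One common subsequence of length 2: 11 [4,2]; then 7 [5,4]. dp[7][5] = 2 confirms this is the maximum.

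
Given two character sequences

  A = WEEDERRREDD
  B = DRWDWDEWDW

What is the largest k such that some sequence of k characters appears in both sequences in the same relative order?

Match W (A #1, B #5); then D (A #4, B #6); then E (A #5, B #7); then D (A #10, B #9) — 4 characters in the same relative order in both, and the DP table's final entry dp[11][10] is also 4, so no common subsequence is longer.

4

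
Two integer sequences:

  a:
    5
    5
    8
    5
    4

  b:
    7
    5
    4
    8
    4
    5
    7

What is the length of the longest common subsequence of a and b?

One common subsequence of length 3: 5 at a[1]=b[2] → 8 at a[3]=b[4] → 5 at a[4]=b[6]. dp[5][7] = 3 confirms this is the maximum.

3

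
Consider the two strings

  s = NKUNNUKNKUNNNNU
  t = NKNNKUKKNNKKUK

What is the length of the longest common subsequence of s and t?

Match N (s #1, t #1); then K (s #2, t #2); then N (s #4, t #3); then N (s #5, t #4); then U (s #6, t #6); then K (s #7, t #7); then K (s #9, t #8); then N (s #11, t #9); then N (s #12, t #10); then U (s #15, t #13) — 10 characters in the same relative order in both. dp[15][14] = 10 confirms this is the maximum.

10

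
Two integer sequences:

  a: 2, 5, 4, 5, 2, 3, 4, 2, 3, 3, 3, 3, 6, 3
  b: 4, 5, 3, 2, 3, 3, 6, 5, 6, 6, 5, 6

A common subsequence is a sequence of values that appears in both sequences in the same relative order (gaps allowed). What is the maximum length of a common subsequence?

7

Pick 4 [3,1], 5 [4,2], 3 [6,3], 2 [8,4], 3 [9,5], 3 [10,6], 6 [13,12]; all 7 values appear in both, in order. The LCS DP gives dp[14][12] = 7, so this is optimal.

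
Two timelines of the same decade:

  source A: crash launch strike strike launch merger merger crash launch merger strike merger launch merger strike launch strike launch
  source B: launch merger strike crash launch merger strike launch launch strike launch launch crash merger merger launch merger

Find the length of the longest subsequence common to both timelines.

One common subsequence of length 10: crash at source A[1]=source B[4]; then launch at source A[2]=source B[5]; then strike at source A[3]=source B[7]; then strike at source A[4]=source B[10]; then launch at source A[5]=source B[12]; then crash at source A[8]=source B[13]; then merger at source A[10]=source B[14]; then merger at source A[12]=source B[15]; then launch at source A[13]=source B[16]; then merger at source A[14]=source B[17], and the DP table's final entry dp[18][17] is also 10, so no common subsequence is longer.

10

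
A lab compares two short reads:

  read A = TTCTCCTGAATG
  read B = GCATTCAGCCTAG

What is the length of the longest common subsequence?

8

Match T (read A #1, read B #4), then T (read A #2, read B #5), then C (read A #3, read B #6), then C (read A #5, read B #9), then C (read A #6, read B #10), then T (read A #7, read B #11), then A (read A #10, read B #12), then G (read A #12, read B #13) — 8 bases in the same relative order in both. The LCS DP gives dp[12][13] = 8, so this is optimal.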